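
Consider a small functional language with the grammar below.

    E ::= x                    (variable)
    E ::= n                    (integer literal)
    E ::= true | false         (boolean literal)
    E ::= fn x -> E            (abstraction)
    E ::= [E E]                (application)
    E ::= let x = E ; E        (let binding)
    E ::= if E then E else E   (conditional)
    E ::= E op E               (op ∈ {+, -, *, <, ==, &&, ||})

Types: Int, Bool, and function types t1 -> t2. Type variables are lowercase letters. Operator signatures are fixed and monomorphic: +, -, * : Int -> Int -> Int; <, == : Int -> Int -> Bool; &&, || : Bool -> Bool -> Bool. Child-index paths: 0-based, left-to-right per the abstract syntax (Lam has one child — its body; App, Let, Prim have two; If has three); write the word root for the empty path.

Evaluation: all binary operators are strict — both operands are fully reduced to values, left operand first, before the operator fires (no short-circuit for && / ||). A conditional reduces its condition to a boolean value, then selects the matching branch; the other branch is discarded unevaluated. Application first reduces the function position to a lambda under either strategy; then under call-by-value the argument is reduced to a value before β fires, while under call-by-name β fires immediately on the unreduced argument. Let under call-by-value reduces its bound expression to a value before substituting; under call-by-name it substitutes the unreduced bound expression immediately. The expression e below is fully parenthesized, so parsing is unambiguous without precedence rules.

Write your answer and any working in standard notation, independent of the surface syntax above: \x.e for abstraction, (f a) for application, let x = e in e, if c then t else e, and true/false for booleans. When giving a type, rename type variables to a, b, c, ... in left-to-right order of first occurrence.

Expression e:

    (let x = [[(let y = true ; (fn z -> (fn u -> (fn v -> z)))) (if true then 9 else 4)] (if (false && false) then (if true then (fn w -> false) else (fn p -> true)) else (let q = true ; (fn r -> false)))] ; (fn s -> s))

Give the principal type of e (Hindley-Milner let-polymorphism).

Answer: a -> a

Trace:
let y : Bool
z : a
\v._ : c -> a
\u._ : b -> c -> a
\z._ : a -> b -> c -> a
  unify Bool ~ Bool
  unify Int ~ Int
  unify a -> b -> c -> a ~ Int -> d
  unify a ~ Int
  unify b -> c -> Int ~ d
_ _ : b -> c -> Int
  unify Bool ~ Bool
  unify Bool ~ Bool
  unify Bool ~ Bool
  unify Bool ~ Bool
\w._ : e -> Bool
\p._ : f -> Bool
  unify e -> Bool ~ f -> Bool
  unify e ~ f
  unify Bool ~ Bool
let q : Bool
\r._ : g -> Bool
  unify f -> Bool ~ g -> Bool
  unify f ~ g
  unify Bool ~ Bool
  unify b -> c -> Int ~ (g -> Bool) -> h
  unify b ~ g -> Bool
  unify c -> Int ~ h
_ _ : c -> Int
let x : forall. c -> Int
s : i
\s._ : i -> i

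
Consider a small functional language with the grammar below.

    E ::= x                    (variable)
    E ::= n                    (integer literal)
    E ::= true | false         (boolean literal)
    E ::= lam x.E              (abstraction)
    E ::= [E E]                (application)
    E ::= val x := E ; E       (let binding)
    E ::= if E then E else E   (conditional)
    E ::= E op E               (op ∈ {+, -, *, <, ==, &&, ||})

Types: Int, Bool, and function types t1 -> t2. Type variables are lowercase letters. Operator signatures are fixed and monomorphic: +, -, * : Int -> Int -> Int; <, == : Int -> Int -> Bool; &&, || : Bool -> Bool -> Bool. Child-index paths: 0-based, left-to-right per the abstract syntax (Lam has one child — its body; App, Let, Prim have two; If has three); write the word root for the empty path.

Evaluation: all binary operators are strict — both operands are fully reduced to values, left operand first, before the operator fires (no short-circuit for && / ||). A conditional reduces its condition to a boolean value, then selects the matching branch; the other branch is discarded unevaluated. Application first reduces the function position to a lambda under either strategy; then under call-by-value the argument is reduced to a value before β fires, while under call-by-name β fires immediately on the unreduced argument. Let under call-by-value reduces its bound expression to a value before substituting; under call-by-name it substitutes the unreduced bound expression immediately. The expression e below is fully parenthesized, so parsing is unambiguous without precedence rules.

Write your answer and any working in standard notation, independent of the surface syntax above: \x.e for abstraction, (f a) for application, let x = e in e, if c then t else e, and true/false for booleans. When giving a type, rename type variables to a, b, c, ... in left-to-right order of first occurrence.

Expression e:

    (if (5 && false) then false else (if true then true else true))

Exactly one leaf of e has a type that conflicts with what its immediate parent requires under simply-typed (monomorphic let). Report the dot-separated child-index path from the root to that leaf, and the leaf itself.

Trace:
  unify Int ~ Bool
  FAIL: mismatch Int ~ Bool

Answer: 0.0 : 5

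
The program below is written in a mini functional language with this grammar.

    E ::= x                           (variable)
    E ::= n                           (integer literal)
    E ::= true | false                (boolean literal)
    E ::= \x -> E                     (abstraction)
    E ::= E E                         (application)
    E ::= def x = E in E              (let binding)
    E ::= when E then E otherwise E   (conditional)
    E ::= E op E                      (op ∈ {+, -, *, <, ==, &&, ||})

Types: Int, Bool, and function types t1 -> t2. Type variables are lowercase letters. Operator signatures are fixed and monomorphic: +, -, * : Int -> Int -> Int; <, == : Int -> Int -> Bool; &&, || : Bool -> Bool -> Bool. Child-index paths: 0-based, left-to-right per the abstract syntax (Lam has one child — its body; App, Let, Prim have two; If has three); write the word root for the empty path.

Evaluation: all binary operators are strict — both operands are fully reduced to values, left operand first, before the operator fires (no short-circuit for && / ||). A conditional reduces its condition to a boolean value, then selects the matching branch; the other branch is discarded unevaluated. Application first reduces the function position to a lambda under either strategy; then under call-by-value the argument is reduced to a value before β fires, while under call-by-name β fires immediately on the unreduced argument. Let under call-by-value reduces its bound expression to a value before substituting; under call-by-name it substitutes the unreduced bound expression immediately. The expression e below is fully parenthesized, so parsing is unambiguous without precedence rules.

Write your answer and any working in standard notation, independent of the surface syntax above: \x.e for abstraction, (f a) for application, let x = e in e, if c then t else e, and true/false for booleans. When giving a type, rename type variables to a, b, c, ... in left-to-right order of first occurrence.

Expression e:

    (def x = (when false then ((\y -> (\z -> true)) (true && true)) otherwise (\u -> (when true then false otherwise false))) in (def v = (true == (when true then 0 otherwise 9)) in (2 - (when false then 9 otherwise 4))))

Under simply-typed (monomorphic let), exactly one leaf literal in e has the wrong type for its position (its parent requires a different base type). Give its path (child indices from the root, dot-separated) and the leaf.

Trace:
  unify Bool ~ Bool
\z._ : b -> Bool
\y._ : a -> b -> Bool
  unify Bool ~ Bool
  unify Bool ~ Bool
  unify a -> b -> Bool ~ Bool -> c
  unify a ~ Bool
  unify b -> Bool ~ c
_ _ : b -> Bool
  unify Bool ~ Bool
  unify Bool ~ Bool
\u._ : d -> Bool
  unify b -> Bool ~ d -> Bool
  unify b ~ d
  unify Bool ~ Bool
let x : d -> Bool
  unify Bool ~ Int
  FAIL: mismatch Bool ~ Int

Answer: 1.0.0 : true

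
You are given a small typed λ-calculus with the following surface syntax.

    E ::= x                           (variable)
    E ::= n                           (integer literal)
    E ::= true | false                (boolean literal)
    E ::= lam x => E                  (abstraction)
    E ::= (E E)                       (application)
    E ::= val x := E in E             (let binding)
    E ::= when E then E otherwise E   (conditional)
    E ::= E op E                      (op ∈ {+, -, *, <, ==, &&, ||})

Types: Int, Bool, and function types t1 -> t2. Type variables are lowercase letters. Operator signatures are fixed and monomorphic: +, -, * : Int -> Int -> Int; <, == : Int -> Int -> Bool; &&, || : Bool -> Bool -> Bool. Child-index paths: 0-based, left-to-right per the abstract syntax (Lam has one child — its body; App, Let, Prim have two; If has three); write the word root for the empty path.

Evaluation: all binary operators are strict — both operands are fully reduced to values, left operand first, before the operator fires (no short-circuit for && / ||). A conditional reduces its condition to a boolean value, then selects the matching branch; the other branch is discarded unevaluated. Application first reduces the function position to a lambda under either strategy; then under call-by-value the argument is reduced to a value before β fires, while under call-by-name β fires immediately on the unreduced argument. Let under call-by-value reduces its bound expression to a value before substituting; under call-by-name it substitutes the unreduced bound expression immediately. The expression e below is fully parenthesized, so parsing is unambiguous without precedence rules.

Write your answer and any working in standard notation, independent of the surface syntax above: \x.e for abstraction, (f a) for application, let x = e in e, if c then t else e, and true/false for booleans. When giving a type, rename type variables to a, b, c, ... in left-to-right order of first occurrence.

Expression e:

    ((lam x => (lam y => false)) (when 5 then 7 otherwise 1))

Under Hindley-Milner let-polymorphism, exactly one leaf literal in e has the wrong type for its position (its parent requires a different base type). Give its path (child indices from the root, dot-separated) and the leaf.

Answer: 1.0 : 5

Derivation:
\y._ : b -> Bool
\x._ : a -> b -> Bool
  unify Int ~ Bool
  FAIL: mismatch Int ~ Bool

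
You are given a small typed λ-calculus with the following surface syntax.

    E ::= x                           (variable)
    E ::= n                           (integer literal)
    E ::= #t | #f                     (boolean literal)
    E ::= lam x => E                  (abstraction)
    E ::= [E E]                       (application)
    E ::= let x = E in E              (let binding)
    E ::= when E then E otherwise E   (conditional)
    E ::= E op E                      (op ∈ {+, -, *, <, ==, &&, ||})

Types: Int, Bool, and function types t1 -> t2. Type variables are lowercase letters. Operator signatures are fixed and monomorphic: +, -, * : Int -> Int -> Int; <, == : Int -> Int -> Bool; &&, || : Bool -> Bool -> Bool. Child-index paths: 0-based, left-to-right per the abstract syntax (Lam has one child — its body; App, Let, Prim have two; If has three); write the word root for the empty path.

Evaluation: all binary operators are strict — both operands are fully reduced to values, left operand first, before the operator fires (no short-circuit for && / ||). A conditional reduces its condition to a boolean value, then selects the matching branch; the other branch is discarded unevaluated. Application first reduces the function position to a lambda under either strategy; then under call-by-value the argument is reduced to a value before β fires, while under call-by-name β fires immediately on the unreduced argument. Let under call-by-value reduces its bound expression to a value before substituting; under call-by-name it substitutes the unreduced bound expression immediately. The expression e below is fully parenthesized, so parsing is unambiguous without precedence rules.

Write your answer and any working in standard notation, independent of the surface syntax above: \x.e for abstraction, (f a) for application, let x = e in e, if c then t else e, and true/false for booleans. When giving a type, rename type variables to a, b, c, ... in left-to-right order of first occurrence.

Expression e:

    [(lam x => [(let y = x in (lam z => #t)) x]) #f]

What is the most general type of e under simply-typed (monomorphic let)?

Working:
x : a
let y : a
\z._ : b -> Bool
x : a
  unify b -> Bool ~ a -> c
  unify b ~ a
  unify Bool ~ c
_ _ : Bool
\x._ : a -> Bool
  unify a -> Bool ~ Bool -> d
  unify a ~ Bool
  unify Bool ~ d
_ _ : Bool

Answer: Bool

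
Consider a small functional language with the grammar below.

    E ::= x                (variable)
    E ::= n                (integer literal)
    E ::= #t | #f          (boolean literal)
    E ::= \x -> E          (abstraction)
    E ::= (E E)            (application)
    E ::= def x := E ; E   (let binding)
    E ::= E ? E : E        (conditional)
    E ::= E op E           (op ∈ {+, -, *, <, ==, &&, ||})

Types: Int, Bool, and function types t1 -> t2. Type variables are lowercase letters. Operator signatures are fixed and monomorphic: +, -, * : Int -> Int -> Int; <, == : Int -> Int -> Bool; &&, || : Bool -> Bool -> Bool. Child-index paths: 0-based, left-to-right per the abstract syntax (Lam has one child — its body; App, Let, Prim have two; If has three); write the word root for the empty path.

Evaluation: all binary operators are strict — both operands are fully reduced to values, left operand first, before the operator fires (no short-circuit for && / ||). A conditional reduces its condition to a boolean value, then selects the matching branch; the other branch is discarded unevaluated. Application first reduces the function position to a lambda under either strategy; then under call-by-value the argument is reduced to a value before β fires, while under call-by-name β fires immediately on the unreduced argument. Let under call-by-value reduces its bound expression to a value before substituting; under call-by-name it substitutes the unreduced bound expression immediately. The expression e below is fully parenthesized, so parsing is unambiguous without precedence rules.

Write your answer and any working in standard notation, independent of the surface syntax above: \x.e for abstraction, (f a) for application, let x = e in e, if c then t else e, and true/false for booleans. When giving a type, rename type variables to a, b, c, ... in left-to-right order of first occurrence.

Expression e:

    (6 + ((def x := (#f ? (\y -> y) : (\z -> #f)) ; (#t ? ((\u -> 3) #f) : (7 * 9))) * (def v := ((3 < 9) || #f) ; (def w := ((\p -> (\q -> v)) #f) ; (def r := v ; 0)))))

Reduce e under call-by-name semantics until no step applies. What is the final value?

Derivation:
step 0: (6 + ((let x = (if false then (\y.y) else (\z.false)) in (if true then ((\u.3) false) else (7 * 9))) * (let v = ((3 < 9) || false) in (let w = ((\p.(\q.v)) false) in (let r = v in 0)))))
step 1: [let@1.0] (6 + ((if true then ((\u.3) false) else (7 * 9)) * (let v = ((3 < 9) || false) in (let w = ((\p.(\q.v)) false) in (let r = v in 0)))))
step 2: [if@1.0] (6 + (((\u.3) false) * (let v = ((3 < 9) || false) in (let w = ((\p.(\q.v)) false) in (let r = v in 0)))))
step 3: [beta@1.0] (6 + (3 * (let v = ((3 < 9) || false) in (let w = ((\p.(\q.v)) false) in (let r = v in 0)))))
step 4: [let@1.1] (6 + (3 * (let w = ((\p.(\q.((3 < 9) || false))) false) in (let r = ((3 < 9) || false) in 0))))
step 5: [let@1.1] (6 + (3 * (let r = ((3 < 9) || false) in 0)))
step 6: [let@1.1] (6 + (3 * 0))
step 7: [delta@1] (6 + 0)
step 8: [delta@root] 6

Answer: 6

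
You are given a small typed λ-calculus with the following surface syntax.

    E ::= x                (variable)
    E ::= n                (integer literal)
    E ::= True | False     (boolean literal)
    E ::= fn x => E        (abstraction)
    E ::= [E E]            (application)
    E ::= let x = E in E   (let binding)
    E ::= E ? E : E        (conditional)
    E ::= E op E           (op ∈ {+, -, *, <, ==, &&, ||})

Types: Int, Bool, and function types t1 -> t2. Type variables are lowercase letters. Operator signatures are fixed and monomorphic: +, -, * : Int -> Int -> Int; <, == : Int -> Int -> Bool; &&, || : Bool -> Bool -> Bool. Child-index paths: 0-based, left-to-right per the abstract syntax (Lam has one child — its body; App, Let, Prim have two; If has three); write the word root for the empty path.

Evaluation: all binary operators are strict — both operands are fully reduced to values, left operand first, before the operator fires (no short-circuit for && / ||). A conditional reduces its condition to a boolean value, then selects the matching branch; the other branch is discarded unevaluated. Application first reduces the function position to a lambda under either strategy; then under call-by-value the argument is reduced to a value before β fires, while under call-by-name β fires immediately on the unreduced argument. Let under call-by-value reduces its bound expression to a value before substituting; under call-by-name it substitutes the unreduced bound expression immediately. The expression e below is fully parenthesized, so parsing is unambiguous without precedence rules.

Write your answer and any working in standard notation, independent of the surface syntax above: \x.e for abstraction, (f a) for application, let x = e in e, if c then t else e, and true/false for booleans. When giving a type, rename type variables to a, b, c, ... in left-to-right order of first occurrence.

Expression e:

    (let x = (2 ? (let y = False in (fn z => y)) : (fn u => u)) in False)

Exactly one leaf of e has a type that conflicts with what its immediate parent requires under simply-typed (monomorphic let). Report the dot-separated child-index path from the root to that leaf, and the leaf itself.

Answer: 0.0 : 2

Working:
  unify Int ~ Bool
  FAIL: mismatch Int ~ Bool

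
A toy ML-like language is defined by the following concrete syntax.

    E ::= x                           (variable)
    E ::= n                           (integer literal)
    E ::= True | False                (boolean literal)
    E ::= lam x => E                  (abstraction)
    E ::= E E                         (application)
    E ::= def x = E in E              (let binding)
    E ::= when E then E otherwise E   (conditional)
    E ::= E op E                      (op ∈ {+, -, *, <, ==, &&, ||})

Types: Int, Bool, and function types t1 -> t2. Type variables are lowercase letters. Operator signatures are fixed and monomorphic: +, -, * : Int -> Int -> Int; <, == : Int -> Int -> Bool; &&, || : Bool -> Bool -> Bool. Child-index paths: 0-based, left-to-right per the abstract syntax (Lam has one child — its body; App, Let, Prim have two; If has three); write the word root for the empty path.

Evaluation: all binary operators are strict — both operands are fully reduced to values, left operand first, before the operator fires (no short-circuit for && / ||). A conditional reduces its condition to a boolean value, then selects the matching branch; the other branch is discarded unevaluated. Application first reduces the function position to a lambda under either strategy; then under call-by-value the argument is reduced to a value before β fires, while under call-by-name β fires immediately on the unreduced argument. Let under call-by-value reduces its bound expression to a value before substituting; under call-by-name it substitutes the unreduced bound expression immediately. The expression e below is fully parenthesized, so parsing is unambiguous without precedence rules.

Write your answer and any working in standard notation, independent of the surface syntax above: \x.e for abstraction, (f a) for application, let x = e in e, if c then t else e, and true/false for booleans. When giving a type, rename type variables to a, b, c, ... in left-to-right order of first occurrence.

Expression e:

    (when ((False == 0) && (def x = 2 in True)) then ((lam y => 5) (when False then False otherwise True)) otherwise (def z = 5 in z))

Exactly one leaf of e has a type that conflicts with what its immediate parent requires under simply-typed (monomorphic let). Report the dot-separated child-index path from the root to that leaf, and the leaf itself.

Derivation:
  unify Bool ~ Int
  FAIL: mismatch Bool ~ Int

Answer: 0.0.0 : false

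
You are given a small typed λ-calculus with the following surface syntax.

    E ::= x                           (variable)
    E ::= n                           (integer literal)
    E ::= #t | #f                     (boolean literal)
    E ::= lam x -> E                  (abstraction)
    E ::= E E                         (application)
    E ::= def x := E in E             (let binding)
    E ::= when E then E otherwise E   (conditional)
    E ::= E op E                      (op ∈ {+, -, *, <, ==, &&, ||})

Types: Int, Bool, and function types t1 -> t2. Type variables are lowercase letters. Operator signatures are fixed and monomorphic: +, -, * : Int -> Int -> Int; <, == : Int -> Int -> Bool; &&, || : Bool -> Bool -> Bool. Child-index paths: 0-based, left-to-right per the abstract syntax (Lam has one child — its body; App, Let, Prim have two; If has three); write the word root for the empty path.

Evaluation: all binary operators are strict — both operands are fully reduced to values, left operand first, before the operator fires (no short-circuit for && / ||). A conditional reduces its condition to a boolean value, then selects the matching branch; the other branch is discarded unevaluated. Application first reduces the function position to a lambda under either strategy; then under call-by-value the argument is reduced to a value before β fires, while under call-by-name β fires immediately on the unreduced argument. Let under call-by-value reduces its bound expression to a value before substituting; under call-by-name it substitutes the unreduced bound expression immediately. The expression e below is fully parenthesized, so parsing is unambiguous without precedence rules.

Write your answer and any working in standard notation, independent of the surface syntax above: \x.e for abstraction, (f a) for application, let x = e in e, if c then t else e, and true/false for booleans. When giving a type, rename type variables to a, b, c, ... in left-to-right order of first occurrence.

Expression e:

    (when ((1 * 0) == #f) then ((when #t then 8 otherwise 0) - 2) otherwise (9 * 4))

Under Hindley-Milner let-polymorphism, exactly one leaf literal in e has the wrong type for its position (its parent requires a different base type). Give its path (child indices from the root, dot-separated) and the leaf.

Answer: 0.1 : false

Derivation:
  unify Int ~ Int
  unify Int ~ Int
  unify Int ~ Int
  unify Bool ~ Int
  FAIL: mismatch Bool ~ Int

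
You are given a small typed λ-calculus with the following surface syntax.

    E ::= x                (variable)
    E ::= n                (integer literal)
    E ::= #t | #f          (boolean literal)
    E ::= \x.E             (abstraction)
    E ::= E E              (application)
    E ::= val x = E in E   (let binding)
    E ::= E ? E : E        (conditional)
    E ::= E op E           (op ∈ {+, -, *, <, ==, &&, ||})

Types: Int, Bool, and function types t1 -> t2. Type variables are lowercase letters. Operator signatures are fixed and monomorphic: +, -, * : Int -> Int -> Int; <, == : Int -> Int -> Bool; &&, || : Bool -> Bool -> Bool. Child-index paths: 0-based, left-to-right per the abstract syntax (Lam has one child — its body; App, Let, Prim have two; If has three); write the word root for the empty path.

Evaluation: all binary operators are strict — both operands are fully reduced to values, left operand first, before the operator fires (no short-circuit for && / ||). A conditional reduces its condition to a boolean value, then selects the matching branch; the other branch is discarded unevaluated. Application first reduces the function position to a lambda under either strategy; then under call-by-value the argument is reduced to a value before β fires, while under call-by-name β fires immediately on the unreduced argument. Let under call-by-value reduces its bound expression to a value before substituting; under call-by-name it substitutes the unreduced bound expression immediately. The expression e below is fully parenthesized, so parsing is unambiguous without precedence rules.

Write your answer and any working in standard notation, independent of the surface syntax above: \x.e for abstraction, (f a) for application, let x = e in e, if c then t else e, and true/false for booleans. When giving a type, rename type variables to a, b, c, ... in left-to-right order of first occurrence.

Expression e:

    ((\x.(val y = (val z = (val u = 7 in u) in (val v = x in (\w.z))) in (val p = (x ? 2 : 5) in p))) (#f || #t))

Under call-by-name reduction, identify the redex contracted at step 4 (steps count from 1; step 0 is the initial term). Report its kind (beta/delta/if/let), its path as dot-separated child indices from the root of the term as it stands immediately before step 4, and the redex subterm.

Answer: delta at 0 : (false || true)

Working:
step 0: ((\x.(let y = (let z = (let u = 7 in u) in (let v = x in (\w.z))) in (let p = (if x then 2 else 5) in p))) (false || true))
step 1: [beta@root] (let y = (let z = (let u = 7 in u) in (let v = (false || true) in (\w.z))) in (let p = (if (false || true) then 2 else 5) in p))
step 2: [let@root] (let p = (if (false || true) then 2 else 5) in p)
step 3: [let@root] (if (false || true) then 2 else 5)
step 4: [delta@0] (if true then 2 else 5)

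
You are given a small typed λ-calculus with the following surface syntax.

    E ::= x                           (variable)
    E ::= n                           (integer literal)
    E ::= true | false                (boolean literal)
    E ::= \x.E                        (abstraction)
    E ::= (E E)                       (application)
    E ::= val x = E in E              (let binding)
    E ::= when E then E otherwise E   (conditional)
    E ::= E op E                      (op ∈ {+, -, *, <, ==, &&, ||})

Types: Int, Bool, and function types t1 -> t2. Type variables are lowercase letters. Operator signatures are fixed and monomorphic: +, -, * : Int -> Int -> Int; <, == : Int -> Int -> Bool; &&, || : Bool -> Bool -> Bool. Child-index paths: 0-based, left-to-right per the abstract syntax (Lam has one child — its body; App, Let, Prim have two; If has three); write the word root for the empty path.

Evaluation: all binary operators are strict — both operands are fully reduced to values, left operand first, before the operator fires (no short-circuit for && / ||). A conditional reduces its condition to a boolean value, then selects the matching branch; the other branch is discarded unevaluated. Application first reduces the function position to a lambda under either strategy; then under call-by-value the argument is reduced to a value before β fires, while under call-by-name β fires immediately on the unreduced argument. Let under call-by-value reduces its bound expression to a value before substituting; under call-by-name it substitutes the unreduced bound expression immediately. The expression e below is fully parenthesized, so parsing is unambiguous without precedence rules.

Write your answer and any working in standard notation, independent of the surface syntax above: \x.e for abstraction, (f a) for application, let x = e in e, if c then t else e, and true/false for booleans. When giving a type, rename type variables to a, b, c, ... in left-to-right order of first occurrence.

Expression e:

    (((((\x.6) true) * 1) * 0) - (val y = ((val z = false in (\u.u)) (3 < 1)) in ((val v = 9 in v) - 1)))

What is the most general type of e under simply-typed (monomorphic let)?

Trace:
\x._ : a -> Int
  unify a -> Int ~ Bool -> b
  unify a ~ Bool
  unify Int ~ b
_ _ : Int
  unify Int ~ Int
  unify Int ~ Int
  unify Int ~ Int
  unify Int ~ Int
  unify Int ~ Int
let z : Bool
u : c
\u._ : c -> c
  unify Int ~ Int
  unify Int ~ Int
  unify c -> c ~ Bool -> d
  unify c ~ Bool
  unify Bool ~ d
_ _ : Bool
let y : Bool
let v : Int
v : Int
  unify Int ~ Int
  unify Int ~ Int
  unify Int ~ Int

Answer: Int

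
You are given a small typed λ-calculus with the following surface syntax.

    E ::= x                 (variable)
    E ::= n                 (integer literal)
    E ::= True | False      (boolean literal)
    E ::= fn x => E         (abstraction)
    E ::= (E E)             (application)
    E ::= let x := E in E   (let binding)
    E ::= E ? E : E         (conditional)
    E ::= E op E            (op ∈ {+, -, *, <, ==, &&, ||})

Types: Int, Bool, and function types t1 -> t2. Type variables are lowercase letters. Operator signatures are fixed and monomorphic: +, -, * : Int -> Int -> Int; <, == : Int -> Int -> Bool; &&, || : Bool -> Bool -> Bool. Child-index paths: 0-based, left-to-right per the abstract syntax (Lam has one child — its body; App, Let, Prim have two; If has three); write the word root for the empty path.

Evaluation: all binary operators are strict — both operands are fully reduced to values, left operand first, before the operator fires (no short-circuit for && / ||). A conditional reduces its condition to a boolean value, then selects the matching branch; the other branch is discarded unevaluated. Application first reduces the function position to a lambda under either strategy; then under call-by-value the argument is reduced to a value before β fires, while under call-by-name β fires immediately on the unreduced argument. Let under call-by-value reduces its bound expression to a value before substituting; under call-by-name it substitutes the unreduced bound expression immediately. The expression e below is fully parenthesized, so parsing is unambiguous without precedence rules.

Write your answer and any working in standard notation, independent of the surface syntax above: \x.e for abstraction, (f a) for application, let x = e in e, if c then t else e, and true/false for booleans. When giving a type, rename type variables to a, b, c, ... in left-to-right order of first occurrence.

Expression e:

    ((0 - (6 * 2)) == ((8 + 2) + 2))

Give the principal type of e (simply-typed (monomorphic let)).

Working:
  unify Int ~ Int
  unify Int ~ Int
  unify Int ~ Int
  unify Int ~ Int
  unify Int ~ Int
  unify Int ~ Int
  unify Int ~ Int
  unify Int ~ Int
  unify Int ~ Int
  unify Int ~ Int

Answer: Bool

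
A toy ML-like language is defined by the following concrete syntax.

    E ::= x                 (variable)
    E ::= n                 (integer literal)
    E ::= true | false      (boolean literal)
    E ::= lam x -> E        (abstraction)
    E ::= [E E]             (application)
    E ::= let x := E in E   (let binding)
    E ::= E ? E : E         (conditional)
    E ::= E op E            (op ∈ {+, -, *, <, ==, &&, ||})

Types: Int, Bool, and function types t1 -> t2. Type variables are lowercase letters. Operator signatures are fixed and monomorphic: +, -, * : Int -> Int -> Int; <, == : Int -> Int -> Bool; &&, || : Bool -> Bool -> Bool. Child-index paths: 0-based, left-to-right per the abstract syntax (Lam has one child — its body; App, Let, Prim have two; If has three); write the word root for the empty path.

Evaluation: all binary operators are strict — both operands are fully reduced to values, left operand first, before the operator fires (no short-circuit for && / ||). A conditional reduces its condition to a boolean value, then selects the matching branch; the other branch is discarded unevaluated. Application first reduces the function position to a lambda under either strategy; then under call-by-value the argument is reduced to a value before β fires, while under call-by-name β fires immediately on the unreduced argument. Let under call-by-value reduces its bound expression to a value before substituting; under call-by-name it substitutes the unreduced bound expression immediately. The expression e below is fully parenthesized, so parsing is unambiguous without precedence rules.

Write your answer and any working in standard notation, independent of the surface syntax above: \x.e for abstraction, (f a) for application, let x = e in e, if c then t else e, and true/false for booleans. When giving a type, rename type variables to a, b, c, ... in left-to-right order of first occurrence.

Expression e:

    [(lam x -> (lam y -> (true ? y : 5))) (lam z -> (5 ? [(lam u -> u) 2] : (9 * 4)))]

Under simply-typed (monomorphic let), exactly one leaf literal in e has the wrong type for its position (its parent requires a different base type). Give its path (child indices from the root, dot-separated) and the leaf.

Derivation:
  unify Bool ~ Bool
y : b
  unify b ~ Int
\y._ : Int -> Int
\x._ : a -> Int -> Int
  unify Int ~ Bool
  FAIL: mismatch Int ~ Bool

Answer: 1.0.0 : 5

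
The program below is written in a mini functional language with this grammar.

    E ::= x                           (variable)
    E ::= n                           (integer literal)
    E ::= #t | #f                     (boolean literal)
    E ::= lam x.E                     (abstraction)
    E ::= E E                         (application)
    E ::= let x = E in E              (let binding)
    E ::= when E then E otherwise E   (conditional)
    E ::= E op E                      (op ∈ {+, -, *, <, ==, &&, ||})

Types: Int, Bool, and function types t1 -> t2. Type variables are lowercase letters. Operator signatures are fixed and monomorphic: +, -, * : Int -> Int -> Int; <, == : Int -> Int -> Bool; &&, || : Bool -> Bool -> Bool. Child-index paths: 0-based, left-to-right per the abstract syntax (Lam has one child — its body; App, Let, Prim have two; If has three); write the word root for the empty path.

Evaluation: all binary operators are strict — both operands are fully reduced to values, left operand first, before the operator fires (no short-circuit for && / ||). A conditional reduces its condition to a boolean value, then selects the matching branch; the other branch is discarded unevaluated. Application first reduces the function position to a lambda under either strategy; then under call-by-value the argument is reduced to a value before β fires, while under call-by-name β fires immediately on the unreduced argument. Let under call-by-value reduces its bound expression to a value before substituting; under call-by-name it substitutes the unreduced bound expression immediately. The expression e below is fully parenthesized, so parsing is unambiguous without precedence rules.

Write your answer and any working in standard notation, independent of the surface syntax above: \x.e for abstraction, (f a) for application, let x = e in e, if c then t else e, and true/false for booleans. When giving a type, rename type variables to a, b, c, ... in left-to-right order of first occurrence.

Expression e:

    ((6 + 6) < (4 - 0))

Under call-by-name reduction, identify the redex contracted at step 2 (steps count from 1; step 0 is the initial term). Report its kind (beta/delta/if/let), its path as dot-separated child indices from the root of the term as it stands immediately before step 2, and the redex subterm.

Derivation:
step 0: ((6 + 6) < (4 - 0))
step 1: [delta@0] (12 < (4 - 0))
step 2: [delta@1] (12 < 4)

Answer: delta at 1 : (4 - 0)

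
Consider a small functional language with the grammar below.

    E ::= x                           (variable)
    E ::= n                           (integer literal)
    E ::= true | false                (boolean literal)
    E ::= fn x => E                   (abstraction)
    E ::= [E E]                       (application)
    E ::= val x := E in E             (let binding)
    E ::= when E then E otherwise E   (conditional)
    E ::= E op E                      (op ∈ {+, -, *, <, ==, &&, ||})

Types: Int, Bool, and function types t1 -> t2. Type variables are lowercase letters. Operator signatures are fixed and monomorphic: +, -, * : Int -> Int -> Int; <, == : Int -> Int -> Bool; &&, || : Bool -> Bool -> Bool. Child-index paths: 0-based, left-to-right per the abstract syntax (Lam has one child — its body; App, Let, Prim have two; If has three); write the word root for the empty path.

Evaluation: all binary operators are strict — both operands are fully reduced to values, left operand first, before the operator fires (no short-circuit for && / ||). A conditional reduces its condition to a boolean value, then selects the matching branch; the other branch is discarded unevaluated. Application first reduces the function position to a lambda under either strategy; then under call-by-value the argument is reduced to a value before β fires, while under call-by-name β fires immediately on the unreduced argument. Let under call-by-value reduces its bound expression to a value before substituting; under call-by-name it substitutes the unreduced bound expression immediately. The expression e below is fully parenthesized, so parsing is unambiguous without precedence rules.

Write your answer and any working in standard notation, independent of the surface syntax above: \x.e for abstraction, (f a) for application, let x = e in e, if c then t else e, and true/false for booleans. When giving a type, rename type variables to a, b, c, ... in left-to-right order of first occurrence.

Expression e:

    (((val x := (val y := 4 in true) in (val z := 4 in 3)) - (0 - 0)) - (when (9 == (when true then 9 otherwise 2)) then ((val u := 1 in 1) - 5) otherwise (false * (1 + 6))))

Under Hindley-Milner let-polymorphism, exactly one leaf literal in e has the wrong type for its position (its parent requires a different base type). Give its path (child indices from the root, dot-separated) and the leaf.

Trace:
let y : Int
let x : Bool
let z : Int
  unify Int ~ Int
  unify Int ~ Int
  unify Int ~ Int
  unify Int ~ Int
  unify Int ~ Int
  unify Int ~ Int
  unify Bool ~ Bool
  unify Int ~ Int
  unify Int ~ Int
  unify Bool ~ Bool
let u : Int
  unify Int ~ Int
  unify Int ~ Int
  unify Bool ~ Int
  FAIL: mismatch Bool ~ Int

Answer: 1.2.0 : false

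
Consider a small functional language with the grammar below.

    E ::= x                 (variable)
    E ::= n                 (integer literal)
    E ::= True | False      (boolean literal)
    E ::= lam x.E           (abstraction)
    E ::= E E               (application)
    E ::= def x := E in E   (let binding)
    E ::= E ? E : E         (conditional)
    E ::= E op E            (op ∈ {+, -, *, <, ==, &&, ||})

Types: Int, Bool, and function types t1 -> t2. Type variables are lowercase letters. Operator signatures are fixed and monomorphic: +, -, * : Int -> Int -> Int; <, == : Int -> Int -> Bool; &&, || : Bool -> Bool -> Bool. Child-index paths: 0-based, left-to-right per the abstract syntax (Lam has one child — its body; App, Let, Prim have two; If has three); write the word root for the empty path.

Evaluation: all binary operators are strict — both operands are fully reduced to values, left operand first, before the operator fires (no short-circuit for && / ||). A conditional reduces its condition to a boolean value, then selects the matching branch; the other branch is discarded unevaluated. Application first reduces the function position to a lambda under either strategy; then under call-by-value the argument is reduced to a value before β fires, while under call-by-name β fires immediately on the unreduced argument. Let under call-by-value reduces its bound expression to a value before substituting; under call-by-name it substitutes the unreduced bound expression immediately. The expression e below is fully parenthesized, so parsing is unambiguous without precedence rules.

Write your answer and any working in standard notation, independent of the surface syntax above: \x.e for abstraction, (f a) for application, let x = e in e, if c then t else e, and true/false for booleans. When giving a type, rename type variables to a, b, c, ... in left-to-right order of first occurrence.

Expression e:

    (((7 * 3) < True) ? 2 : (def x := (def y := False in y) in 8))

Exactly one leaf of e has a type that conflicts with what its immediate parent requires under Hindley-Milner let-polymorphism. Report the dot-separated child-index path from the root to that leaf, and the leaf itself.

Working:
  unify Int ~ Int
  unify Int ~ Int
  unify Int ~ Int
  unify Bool ~ Int
  FAIL: mismatch Bool ~ Int

Answer: 0.1 : true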